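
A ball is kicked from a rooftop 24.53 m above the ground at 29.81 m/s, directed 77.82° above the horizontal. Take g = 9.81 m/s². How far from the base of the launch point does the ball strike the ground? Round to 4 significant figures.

42.07 m

Components: v_x = 29.81 cos 77.82° = 6.2894 m/s, v_y = 29.81 sin 77.82° = 29.139 m/s.
Vertical: 0 = 24.53 + 29.139 t − ½(9.81) t² ⇒ 4.905 t² − 29.139 t − 24.53 = 0.
t = [29.139 + √(849.08 + 481.28)] / 9.810 = 6.6884 s.
Horizontal: R = v_x · t = 6.2894 × 6.6884 = 42.07 m.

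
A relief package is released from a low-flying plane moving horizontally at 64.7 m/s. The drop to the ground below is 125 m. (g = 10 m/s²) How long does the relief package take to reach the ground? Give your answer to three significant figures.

5.00 s

The horizontal speed doesn't affect the fall. With v_y0 = 0, h = ½ g t².
t = √(2 × 125 / 10) = √25.00 = 5.00 s.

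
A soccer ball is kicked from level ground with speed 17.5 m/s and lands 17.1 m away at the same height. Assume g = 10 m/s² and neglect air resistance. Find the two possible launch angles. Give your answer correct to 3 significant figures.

Level-ground range: R = v₀² sin(2θ)/g ⇒ sin 2θ = R g / v₀² = 17.1×10/17.5² = 0.5584.
2θ = arcsin(0.5584) = 33.95° or 180° − 33.95° = 146.05°.
So θ = 17.0° or θ = 73.0°.

17.0° and 73.0°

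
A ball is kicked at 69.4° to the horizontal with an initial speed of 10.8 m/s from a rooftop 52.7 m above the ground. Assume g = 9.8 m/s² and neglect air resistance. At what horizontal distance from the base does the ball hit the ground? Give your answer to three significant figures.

Components: v_x = 10.8 cos 69.4° = 3.800 m/s, v_y = 10.8 sin 69.4° = 10.11 m/s.
Vertical: 0 = 52.7 + 10.11 t − ½(9.8) t² ⇒ 4.900 t² − 10.11 t − 52.7 = 0.
t = [10.11 + √(102.2 + 1033)] / 9.800 = 4.470 s.
Horizontal: R = v_x · t = 3.800 × 4.470 = 17.0 m.

17.0 m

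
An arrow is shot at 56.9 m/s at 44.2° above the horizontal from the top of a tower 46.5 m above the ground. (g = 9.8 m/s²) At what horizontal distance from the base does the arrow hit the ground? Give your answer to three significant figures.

Components: v_x = 56.9 cos 44.2° = 40.79 m/s, v_y = 56.9 sin 44.2° = 39.67 m/s.
Vertical: 0 = 46.5 + 39.67 t − ½(9.8) t² ⇒ 4.900 t² − 39.67 t − 46.5 = 0.
t = [39.67 + √(1574 + 911.4)] / 9.800 = 9.135 s.
Horizontal: R = v_x · t = 40.79 × 9.135 = 373 m.

373 m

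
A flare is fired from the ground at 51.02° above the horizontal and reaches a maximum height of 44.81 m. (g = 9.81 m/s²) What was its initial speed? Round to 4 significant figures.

At maximum height v_y = 0, so (v₀ sin θ)² = 2 g H.
v₀ sin 51.02° = √(2 × 9.81 × 44.81) = 29.651 m/s.
v₀ = 29.651 / sin 51.02° = 29.651 / 0.7774 = 38.14 m/s.

38.14 m/s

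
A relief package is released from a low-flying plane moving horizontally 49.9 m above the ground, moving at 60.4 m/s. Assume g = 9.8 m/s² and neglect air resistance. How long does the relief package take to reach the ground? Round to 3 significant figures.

The horizontal speed doesn't affect the fall. With v_y0 = 0, h = ½ g t².
t = √(2 × 49.9 / 9.8) = √10.18 = 3.19 s.

3.19 s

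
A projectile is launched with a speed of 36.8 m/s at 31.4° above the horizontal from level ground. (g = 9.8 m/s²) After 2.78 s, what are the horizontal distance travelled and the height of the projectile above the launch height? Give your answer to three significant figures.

x = 87.3 m, y = 15.4 m

v_x = 36.8 cos 31.4° = 31.41 m/s; v_y0 = 36.8 sin 31.4° = 19.17 m/s.
x = v_x t = 31.41 × 2.78 = 87.3 m.
y = v_y0 t − ½ g t² = 19.17×2.78 − 4.900×2.78² = 15.4 m.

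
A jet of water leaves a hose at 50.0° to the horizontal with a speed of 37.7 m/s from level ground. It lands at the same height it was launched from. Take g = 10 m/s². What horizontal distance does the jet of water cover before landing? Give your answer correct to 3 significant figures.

140 m

For level ground, R = v₀² sin(2θ) / g.
sin(2 × 50.0°) = sin 100.0° = 0.9848.
R = (37.7)² × 0.9848 / 10 = 140 m.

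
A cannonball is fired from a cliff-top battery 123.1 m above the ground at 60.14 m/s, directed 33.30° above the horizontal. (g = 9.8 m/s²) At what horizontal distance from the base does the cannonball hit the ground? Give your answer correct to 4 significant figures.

Components: v_x = 60.14 cos 33.30° = 50.265 m/s, v_y = 60.14 sin 33.30° = 33.018 m/s.
Vertical: 0 = 123.1 + 33.018 t − ½(9.8) t² ⇒ 4.900 t² − 33.018 t − 123.1 = 0.
t = [33.018 + √(1090.2 + 2412.8)] / 9.800 = 9.4086 s.
Horizontal: R = v_x · t = 50.265 × 9.4086 = 472.9 m.

472.9 m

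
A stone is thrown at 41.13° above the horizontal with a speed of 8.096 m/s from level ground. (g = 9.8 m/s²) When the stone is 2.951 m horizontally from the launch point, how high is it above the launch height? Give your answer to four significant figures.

1.430 m

v_x = 8.096 cos 41.13° = 6.0981 m/s, v_y0 = 8.096 sin 41.13° = 5.3253 m/s.
Time to reach x = 2.951 m: t = x / v_x = 2.951 / 6.0981 = 0.48392 s.
y = v_y0 t − ½ g t² = 5.3253×0.48392 − 4.900×0.48392² = 1.430 m.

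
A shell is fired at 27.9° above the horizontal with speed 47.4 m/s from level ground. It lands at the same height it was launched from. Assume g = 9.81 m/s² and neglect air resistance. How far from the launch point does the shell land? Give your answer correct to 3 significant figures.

Components: v_x = 47.4 cos 27.9° = 41.89 m/s, v_y = 47.4 sin 27.9° = 22.18 m/s.
Time of flight (same landing height): t = 2 v_y / g = 2 × 22.18 / 9.81 = 4.522 s.
Range: R = v_x · t = 41.89 × 4.522 = 189 m.

189 m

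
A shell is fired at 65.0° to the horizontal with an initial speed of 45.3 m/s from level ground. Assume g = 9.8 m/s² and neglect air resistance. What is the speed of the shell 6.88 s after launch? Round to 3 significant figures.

32.6 m/s

v_x = 45.3 cos 65.0° = 19.14 m/s (constant).
v_y(t) = 45.3 sin 65.0° − g t = 41.06 − 9.8 × 6.88 = -26.36 m/s.
Speed = √(v_x² + v_y²) = √(366.3 + 694.8) = 32.6 m/s.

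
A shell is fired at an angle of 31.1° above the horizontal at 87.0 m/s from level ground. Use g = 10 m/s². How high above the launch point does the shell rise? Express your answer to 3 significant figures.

Vertical component of launch velocity: v_y = 87.0 sin 31.1° = 44.94 m/s.
At the highest point the vertical velocity is zero, so v_y² = 2 g h_max.
h_max = (44.94)² / (2 × 10) = 2020 / 20.00 = 101 m.

101 m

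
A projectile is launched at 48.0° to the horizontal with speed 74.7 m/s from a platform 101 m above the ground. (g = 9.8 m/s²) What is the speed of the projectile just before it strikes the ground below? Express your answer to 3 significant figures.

86.9 m/s

v_x = 74.7 cos 48.0° = 49.98 m/s is unchanged throughout.
For the vertical component, v_y² = v_y0² + 2 g h = (55.51)² + 2×9.8×101 = 5061, so |v_y| = 71.14 m/s.
Impact speed = √(v_x² + v_y²) = √(2498 + 5061) = 86.9 m/s.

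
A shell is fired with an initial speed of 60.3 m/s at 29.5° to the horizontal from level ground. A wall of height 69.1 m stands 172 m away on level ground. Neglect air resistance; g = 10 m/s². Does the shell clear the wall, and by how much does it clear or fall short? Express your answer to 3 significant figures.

No — it falls 25.5 m short of clearing the wall.

v_x = 60.3 cos 29.5° = 52.48 m/s; v_y0 = 60.3 sin 29.5° = 29.69 m/s.
Time to reach the wall: t = 172 / 52.48 = 3.277 s.
Height at that point: y = 29.69×3.277 − 5.000×3.277² = 43.60 m.
That is 69.1 − 43.60 = 25.5 m below the top of the wall, so the shell does not clear it.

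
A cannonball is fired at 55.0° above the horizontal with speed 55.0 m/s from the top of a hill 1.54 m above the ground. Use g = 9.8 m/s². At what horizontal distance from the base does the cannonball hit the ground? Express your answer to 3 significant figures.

291 m

Components: v_x = 55.0 cos 55.0° = 31.55 m/s, v_y = 55.0 sin 55.0° = 45.05 m/s.
Vertical: 0 = 1.54 + 45.05 t − ½(9.8) t² ⇒ 4.900 t² − 45.05 t − 1.54 = 0.
t = [45.05 + √(2030 + 30.18)] / 9.800 = 9.228 s.
Horizontal: R = v_x · t = 31.55 × 9.228 = 291 m.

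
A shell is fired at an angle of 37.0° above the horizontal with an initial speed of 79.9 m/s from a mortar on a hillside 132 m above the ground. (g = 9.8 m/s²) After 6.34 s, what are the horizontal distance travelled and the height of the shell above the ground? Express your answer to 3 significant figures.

x = 405 m, y = 240 m

v_x = 79.9 cos 37.0° = 63.81 m/s; v_y0 = 79.9 sin 37.0° = 48.09 m/s.
x = v_x t = 63.81 × 6.34 = 405 m.
y = 132 + v_y0 t − ½ g t² = 240 m.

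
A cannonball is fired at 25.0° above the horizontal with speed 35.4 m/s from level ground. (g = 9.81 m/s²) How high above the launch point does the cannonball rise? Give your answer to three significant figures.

11.4 m

Vertical component of launch velocity: v_y = 35.4 sin 25.0° = 14.96 m/s.
At the highest point the vertical velocity is zero, so v_y² = 2 g h_max.
h_max = (14.96)² / (2 × 9.81) = 223.8 / 19.62 = 11.4 m.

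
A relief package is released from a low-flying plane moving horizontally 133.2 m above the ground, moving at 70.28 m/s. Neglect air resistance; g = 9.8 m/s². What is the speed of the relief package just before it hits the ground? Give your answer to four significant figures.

86.89 m/s

Fall time: t = √(2 × 133.2 / 9.8) = 5.2138 s.
At impact: v_x = 70.28 m/s (unchanged), v_y = g t = 9.8 × 5.2138 = 51.095 m/s.
Speed = √(v_x² + v_y²) = √(4939.3 + 2610.7) = 86.89 m/s.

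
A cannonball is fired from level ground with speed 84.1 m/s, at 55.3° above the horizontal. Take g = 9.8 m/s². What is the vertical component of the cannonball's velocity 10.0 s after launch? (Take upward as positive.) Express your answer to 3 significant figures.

-28.9 m/s

Initial vertical component: v_y0 = 84.1 sin 55.3° = 69.14 m/s.
v_y(t) = v_y0 − g t = 69.14 − 9.8 × 10.0 = -28.9 m/s.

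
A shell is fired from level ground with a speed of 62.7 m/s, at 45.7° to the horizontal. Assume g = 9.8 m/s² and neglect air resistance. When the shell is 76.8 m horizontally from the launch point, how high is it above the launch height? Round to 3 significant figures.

63.6 m

v_x = 62.7 cos 45.7° = 43.79 m/s, v_y0 = 62.7 sin 45.7° = 44.87 m/s.
Time to reach x = 76.8 m: t = x / v_x = 76.8 / 43.79 = 1.754 s.
y = v_y0 t − ½ g t² = 44.87×1.754 − 4.900×1.754² = 63.6 m.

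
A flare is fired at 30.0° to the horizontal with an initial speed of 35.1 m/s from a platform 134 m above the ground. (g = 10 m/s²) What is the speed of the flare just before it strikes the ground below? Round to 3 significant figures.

v_x = 35.1 cos 30.0° = 30.40 m/s is unchanged throughout.
For the vertical component, v_y² = v_y0² + 2 g h = (17.55)² + 2×10×134 = 2988, so |v_y| = 54.66 m/s.
Impact speed = √(v_x² + v_y²) = √(924.2 + 2988) = 62.5 m/s.

62.5 m/s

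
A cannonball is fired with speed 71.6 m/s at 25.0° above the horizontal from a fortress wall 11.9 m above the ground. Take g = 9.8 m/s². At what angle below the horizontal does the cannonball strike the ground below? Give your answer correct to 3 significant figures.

v_x = 71.6 cos 25.0° = 64.89 m/s.
At impact |v_y| = √(v_y0² + 2 g h) = √(30.26² + 2×9.8×11.9) = 33.90 m/s.
Angle below horizontal = arctan(|v_y| / v_x) = arctan(33.90 / 64.89) = 27.6°.

27.6°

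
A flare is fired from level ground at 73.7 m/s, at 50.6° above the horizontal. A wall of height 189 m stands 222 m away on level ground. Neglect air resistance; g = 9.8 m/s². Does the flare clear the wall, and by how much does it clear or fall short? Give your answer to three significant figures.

v_x = 73.7 cos 50.6° = 46.78 m/s; v_y0 = 73.7 sin 50.6° = 56.95 m/s.
Time to reach the wall: t = 222 / 46.78 = 4.746 s.
Height at that point: y = 56.95×4.746 − 4.900×4.746² = 159.9 m.
That is 189 − 159.9 = 29.1 m below the top of the wall, so the flare does not clear it.

No — it falls 29.1 m short of clearing the wall.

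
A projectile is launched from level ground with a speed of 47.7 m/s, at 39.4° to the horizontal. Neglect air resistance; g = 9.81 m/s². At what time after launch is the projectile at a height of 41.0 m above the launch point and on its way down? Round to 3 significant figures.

v_y0 = 47.7 sin 39.4° = 30.28 m/s.
Set y = v_y0 t − ½ g t² = 41.0: 4.905 t² − 30.28 t + 41.0 = 0.
t = [30.28 ± √(916.9 − 804.4)] / 9.81 = (30.28 ± 10.61) / 9.81, giving t = 2.01 s or t = 4.17 s.
On the way down corresponds to the larger root: t = 4.17 s.

4.17 s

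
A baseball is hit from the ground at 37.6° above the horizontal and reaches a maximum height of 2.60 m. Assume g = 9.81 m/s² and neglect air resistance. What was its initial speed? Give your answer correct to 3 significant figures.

11.7 m/s

At maximum height v_y = 0, so (v₀ sin θ)² = 2 g H.
v₀ sin 37.6° = √(2 × 9.81 × 2.60) = 7.142 m/s.
v₀ = 7.142 / sin 37.6° = 7.142 / 0.6101 = 11.7 m/s.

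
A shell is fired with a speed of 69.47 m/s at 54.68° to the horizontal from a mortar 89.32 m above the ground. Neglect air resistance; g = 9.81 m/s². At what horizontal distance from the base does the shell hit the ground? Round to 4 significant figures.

520.6 m

Components: v_x = 69.47 cos 54.68° = 40.164 m/s, v_y = 69.47 sin 54.68° = 56.683 m/s.
Vertical: 0 = 89.32 + 56.683 t − ½(9.81) t² ⇒ 4.905 t² − 56.683 t − 89.32 = 0.
t = [56.683 + √(3213.0 + 1752.5)] / 9.810 = 12.961 s.
Horizontal: R = v_x · t = 40.164 × 12.961 = 520.6 m.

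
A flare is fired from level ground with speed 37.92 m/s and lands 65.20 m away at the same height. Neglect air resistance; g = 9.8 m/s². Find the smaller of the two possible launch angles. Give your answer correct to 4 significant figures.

13.19°

Level-ground range: R = v₀² sin(2θ)/g ⇒ sin 2θ = R g / v₀² = 65.20×9.8/37.92² = 0.4444.
2θ = arcsin(0.4444) = 26.385° or 180° − 26.385° = 153.615°.
So θ = 13.19° or θ = 76.81°.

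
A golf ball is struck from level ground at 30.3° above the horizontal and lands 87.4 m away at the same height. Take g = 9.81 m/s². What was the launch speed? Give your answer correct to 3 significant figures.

On level ground, R = v₀² sin(2θ) / g, so v₀ = √(R g / sin 2θ).
sin(2 × 30.3°) = 0.8712.
v₀ = √(87.4 × 9.81 / 0.8712) = √984.2 = 31.4 m/s.

31.4 m/s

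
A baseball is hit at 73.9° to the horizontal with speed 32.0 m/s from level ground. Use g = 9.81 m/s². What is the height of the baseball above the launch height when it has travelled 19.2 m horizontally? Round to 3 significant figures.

v_x = 32.0 cos 73.9° = 8.874 m/s, v_y0 = 32.0 sin 73.9° = 30.74 m/s.
Time to reach x = 19.2 m: t = x / v_x = 19.2 / 8.874 = 2.164 s.
y = v_y0 t − ½ g t² = 30.74×2.164 − 4.905×2.164² = 43.6 m.

43.6 m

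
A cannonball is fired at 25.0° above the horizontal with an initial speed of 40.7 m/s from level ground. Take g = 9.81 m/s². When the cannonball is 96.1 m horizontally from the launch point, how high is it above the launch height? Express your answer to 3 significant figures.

11.5 m

v_x = 40.7 cos 25.0° = 36.89 m/s, v_y0 = 40.7 sin 25.0° = 17.20 m/s.
Time to reach x = 96.1 m: t = x / v_x = 96.1 / 36.89 = 2.605 s.
y = v_y0 t − ½ g t² = 17.20×2.605 − 4.905×2.605² = 11.5 m.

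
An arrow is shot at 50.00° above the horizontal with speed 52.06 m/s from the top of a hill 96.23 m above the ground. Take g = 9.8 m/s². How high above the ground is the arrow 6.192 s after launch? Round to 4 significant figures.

155.3 m

v_y0 = 52.06 sin 50.00° = 39.880 m/s.
y(t) = 96.23 + v_y0 t − ½ g t² = 96.23 + 39.880×6.192 − ½×9.8×6.192² = 155.3 m.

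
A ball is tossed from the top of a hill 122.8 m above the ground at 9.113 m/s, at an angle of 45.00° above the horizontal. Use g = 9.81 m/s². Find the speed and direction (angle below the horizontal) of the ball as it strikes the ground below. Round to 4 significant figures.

49.92 m/s at 82.58° below the horizontal

v_x = 9.113 cos 45.00° = 6.4439 m/s (constant).
|v_y| at impact = √((6.4439)² + 2×9.81×122.8) = 49.506 m/s.
Speed = √(6.4439² + 49.506²) = 49.92 m/s; angle = arctan(49.506/6.4439) = 82.58° below horizontal.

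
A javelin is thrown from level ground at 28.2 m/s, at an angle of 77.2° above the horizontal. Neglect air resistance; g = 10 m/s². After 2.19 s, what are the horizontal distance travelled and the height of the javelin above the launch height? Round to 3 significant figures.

x = 13.7 m, y = 36.2 m

v_x = 28.2 cos 77.2° = 6.248 m/s; v_y0 = 28.2 sin 77.2° = 27.50 m/s.
x = v_x t = 6.248 × 2.19 = 13.7 m.
y = v_y0 t − ½ g t² = 27.50×2.19 − 5.000×2.19² = 36.2 m.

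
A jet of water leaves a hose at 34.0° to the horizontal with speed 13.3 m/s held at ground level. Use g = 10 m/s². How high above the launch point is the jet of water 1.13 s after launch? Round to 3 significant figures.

2.02 m

v_y0 = 13.3 sin 34.0° = 7.437 m/s.
y(t) = v_y0 t − ½ g t² = 7.437×1.13 − 5.000×1.13² = 2.02 m.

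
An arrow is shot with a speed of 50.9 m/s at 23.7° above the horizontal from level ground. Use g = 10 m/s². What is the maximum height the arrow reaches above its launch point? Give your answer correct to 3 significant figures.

Vertical component of launch velocity: v_y = 50.9 sin 23.7° = 20.46 m/s.
At the highest point the vertical velocity is zero, so v_y² = 2 g h_max.
h_max = (20.46)² / (2 × 10) = 418.6 / 20.00 = 20.9 m.

20.9 m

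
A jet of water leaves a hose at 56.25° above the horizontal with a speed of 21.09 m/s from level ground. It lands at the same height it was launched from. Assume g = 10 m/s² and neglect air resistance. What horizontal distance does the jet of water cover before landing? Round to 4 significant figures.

Components: v_x = 21.09 cos 56.25° = 11.717 m/s, v_y = 21.09 sin 56.25° = 17.536 m/s.
Time of flight (same landing height): t = 2 v_y / g = 2 × 17.536 / 10 = 3.5072 s.
Range: R = v_x · t = 11.717 × 3.5072 = 41.09 m.

41.09 m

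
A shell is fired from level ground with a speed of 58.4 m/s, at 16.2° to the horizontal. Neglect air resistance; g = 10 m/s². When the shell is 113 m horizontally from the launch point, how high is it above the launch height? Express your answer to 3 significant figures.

12.5 m

v_x = 58.4 cos 16.2° = 56.08 m/s, v_y0 = 58.4 sin 16.2° = 16.29 m/s.
Time to reach x = 113 m: t = x / v_x = 113 / 56.08 = 2.015 s.
y = v_y0 t − ½ g t² = 16.29×2.015 − 5.000×2.015² = 12.5 m.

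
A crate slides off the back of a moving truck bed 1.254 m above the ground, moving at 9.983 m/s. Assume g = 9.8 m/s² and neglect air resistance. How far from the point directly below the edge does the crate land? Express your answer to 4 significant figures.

Initial vertical velocity is zero, so the fall time comes from h = ½ g t²: t = √(2 × 1.254 / 9.8) = 0.50588 s.
Horizontal motion is uniform at 9.983 m/s, so x = 9.983 × 0.50588 = 5.050 m.

5.050 m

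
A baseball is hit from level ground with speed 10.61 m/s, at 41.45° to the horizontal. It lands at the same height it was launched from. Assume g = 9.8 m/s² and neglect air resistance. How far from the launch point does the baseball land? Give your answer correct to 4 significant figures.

Components: v_x = 10.61 cos 41.45° = 7.9526 m/s, v_y = 10.61 sin 41.45° = 7.0235 m/s.
Time of flight (same landing height): t = 2 v_y / g = 2 × 7.0235 / 9.8 = 1.4334 s.
Range: R = v_x · t = 7.9526 × 1.4334 = 11.40 m.

11.40 m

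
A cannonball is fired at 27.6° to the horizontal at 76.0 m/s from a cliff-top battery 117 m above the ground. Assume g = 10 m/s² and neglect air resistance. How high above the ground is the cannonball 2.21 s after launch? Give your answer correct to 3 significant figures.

170 m

v_y0 = 76.0 sin 27.6° = 35.21 m/s.
y(t) = 117 + v_y0 t − ½ g t² = 117 + 35.21×2.21 − ½×10×2.21² = 170 m.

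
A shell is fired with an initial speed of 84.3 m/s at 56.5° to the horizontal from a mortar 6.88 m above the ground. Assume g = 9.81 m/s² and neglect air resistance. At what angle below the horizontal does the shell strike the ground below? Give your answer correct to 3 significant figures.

56.9°

v_x = 84.3 cos 56.5° = 46.53 m/s.
At impact |v_y| = √(v_y0² + 2 g h) = √(70.30² + 2×9.81×6.88) = 71.25 m/s.
Angle below horizontal = arctan(|v_y| / v_x) = arctan(71.25 / 46.53) = 56.9°.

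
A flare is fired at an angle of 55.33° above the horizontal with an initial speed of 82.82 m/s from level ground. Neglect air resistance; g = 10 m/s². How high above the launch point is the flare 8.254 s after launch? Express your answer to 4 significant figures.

221.6 m

v_y0 = 82.82 sin 55.33° = 68.115 m/s.
y(t) = v_y0 t − ½ g t² = 68.115×8.254 − 5.000×8.254² = 221.6 m.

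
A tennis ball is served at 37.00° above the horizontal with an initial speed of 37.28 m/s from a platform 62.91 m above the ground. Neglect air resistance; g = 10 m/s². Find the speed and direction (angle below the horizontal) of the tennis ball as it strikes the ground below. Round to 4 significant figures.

51.46 m/s at 54.65° below the horizontal

v_x = 37.28 cos 37.00° = 29.773 m/s (constant).
|v_y| at impact = √((22.436)² + 2×10×62.91) = 41.971 m/s.
Speed = √(29.773² + 41.971²) = 51.46 m/s; angle = arctan(41.971/29.773) = 54.65° below horizontal.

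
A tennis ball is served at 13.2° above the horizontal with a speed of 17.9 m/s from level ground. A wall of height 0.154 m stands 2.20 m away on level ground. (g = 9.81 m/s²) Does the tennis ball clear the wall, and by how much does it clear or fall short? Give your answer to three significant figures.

v_x = 17.9 cos 13.2° = 17.43 m/s; v_y0 = 17.9 sin 13.2° = 4.087 m/s.
Time to reach the wall: t = 2.20 / 17.43 = 0.1262 s.
Height at that point: y = 4.087×0.1262 − 4.905×0.1262² = 0.4377 m.
That is 0.4377 − 0.154 = 0.284 m above the top of the wall, so the tennis ball clears it.

Yes — it clears the wall by 0.284 m.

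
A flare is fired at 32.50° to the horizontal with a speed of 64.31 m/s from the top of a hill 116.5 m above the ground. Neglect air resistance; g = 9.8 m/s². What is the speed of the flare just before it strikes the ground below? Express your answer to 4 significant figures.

80.12 m/s

v_x = 64.31 cos 32.50° = 54.239 m/s is unchanged throughout.
For the vertical component, v_y² = v_y0² + 2 g h = (34.554)² + 2×9.8×116.5 = 3477.4, so |v_y| = 58.969 m/s.
Impact speed = √(v_x² + v_y²) = √(2941.9 + 3477.4) = 80.12 m/s.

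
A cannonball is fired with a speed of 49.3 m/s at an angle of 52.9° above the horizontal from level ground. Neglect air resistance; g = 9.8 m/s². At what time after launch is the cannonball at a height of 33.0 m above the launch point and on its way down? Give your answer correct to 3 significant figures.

v_y0 = 49.3 sin 52.9° = 39.32 m/s.
Set y = v_y0 t − ½ g t² = 33.0: 4.900 t² − 39.32 t + 33.0 = 0.
t = [39.32 ± √(1546 − 646.8)] / 9.8 = (39.32 ± 29.99) / 9.8, giving t = 0.952 s or t = 7.07 s.
On the way down corresponds to the larger root: t = 7.07 s.

7.07 s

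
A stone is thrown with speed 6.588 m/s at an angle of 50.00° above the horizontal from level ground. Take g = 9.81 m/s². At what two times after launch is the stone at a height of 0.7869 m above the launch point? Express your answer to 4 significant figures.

0.1916 s and 0.8373 s

v_y0 = 6.588 sin 50.00° = 5.0467 m/s.
Set y = v_y0 t − ½ g t² = 0.7869: 4.905 t² − 5.0467 t + 0.7869 = 0.
t = [5.0467 ± √(25.469 − 15.439)] / 9.81 = (5.0467 ± 3.1670) / 9.81, giving t = 0.1916 s or t = 0.8373 s.
So the stone is at 0.7869 m at t = 0.1916 s (rising) and t = 0.8373 s (falling).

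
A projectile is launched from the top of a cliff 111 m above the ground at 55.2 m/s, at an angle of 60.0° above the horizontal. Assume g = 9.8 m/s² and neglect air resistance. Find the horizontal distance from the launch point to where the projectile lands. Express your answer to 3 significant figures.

Components: v_x = 55.2 cos 60.0° = 27.60 m/s, v_y = 55.2 sin 60.0° = 47.80 m/s.
Vertical: 0 = 111 + 47.80 t − ½(9.8) t² ⇒ 4.900 t² − 47.80 t − 111 = 0.
t = [47.80 + √(2285 + 2176)] / 9.800 = 11.69 s.
Horizontal: R = v_x · t = 27.60 × 11.69 = 323 m.

323 m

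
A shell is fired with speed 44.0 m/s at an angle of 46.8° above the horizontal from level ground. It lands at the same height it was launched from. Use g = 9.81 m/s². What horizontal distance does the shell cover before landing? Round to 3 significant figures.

197 m

For level ground, R = v₀² sin(2θ) / g.
sin(2 × 46.8°) = sin 93.60° = 0.9980.
R = (44.0)² × 0.9980 / 9.81 = 197 m.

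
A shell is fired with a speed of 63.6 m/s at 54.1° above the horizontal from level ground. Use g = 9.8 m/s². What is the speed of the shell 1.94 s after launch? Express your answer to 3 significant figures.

v_x = 63.6 cos 54.1° = 37.29 m/s (constant).
v_y(t) = 63.6 sin 54.1° − g t = 51.52 − 9.8 × 1.94 = 32.51 m/s.
Speed = √(v_x² + v_y²) = √(1391 + 1057) = 49.5 m/s.

49.5 m/s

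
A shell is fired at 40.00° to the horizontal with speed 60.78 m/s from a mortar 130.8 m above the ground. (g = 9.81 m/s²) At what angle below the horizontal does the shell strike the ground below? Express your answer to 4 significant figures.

v_x = 60.78 cos 40.00° = 46.560 m/s.
At impact |v_y| = √(v_y0² + 2 g h) = √(39.069² + 2×9.81×130.8) = 63.974 m/s.
Angle below horizontal = arctan(|v_y| / v_x) = arctan(63.974 / 46.560) = 53.95°.

53.95°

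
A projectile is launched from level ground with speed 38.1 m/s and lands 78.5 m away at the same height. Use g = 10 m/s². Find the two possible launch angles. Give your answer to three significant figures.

Level-ground range: R = v₀² sin(2θ)/g ⇒ sin 2θ = R g / v₀² = 78.5×10/38.1² = 0.5408.
2θ = arcsin(0.5408) = 32.74° or 180° − 32.74° = 147.26°.
So θ = 16.4° or θ = 73.6°.

16.4° and 73.6°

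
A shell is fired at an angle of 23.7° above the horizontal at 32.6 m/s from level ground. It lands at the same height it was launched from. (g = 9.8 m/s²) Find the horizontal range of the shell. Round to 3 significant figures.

Components: v_x = 32.6 cos 23.7° = 29.85 m/s, v_y = 32.6 sin 23.7° = 13.10 m/s.
Time of flight (same landing height): t = 2 v_y / g = 2 × 13.10 / 9.8 = 2.673 s.
Range: R = v_x · t = 29.85 × 2.673 = 79.8 m.

79.8 m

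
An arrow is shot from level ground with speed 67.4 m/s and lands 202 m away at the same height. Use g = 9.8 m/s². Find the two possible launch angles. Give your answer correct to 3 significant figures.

Level-ground range: R = v₀² sin(2θ)/g ⇒ sin 2θ = R g / v₀² = 202×9.8/67.4² = 0.4358.
2θ = arcsin(0.4358) = 25.84° or 180° − 25.84° = 154.16°.
So θ = 12.9° or θ = 77.1°.

12.9° and 77.1°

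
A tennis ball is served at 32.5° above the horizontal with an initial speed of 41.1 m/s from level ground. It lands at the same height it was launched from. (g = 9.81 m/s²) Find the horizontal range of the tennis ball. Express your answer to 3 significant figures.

156 m

Components: v_x = 41.1 cos 32.5° = 34.66 m/s, v_y = 41.1 sin 32.5° = 22.08 m/s.
Time of flight (same landing height): t = 2 v_y / g = 2 × 22.08 / 9.81 = 4.502 s.
Range: R = v_x · t = 34.66 × 4.502 = 156 m.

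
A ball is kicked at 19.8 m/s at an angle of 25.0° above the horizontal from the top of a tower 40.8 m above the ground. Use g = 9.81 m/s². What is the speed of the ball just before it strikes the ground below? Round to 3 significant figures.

v_x = 19.8 cos 25.0° = 17.94 m/s is unchanged throughout.
For the vertical component, v_y² = v_y0² + 2 g h = (8.368)² + 2×9.81×40.8 = 870.5, so |v_y| = 29.50 m/s.
Impact speed = √(v_x² + v_y²) = √(321.8 + 870.5) = 34.5 m/s.

34.5 m/s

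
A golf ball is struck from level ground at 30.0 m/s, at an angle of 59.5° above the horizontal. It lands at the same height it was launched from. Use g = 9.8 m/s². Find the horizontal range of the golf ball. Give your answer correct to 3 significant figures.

80.3 m

For level ground, R = v₀² sin(2θ) / g.
sin(2 × 59.5°) = sin 119.0° = 0.8746.
R = (30.0)² × 0.8746 / 9.8 = 80.3 m.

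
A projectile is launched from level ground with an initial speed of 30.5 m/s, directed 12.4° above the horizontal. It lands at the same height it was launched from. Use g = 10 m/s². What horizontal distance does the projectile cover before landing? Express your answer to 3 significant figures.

For level ground, R = v₀² sin(2θ) / g.
sin(2 × 12.4°) = sin 24.80° = 0.4195.
R = (30.5)² × 0.4195 / 10 = 39.0 m.

39.0 m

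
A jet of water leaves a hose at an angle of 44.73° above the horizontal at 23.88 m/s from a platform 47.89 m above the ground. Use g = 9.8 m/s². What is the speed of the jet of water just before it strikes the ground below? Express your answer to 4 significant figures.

38.84 m/s

v_x = 23.88 cos 44.73° = 16.965 m/s is unchanged throughout.
For the vertical component, v_y² = v_y0² + 2 g h = (16.806)² + 2×9.8×47.89 = 1221.1, so |v_y| = 34.944 m/s.
Impact speed = √(v_x² + v_y²) = √(287.81 + 1221.1) = 38.84 m/s.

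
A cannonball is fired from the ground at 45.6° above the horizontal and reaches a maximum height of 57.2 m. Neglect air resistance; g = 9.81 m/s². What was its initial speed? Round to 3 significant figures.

46.9 m/s

At maximum height v_y = 0, so (v₀ sin θ)² = 2 g H.
v₀ sin 45.6° = √(2 × 9.81 × 57.2) = 33.50 m/s.
v₀ = 33.50 / sin 45.6° = 33.50 / 0.7145 = 46.9 m/s.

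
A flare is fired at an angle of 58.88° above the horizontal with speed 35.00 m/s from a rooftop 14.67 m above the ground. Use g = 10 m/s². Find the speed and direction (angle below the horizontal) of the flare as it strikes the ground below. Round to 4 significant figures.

v_x = 35.00 cos 58.88° = 18.089 m/s (constant).
|v_y| at impact = √((29.963)² + 2×10×14.67) = 34.513 m/s.
Speed = √(18.089² + 34.513²) = 38.97 m/s; angle = arctan(34.513/18.089) = 62.34° below horizontal.

38.97 m/s at 62.34° below the horizontal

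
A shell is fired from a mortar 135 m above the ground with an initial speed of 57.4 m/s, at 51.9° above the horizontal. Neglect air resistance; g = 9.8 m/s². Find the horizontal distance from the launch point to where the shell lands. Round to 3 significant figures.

Components: v_x = 57.4 cos 51.9° = 35.42 m/s, v_y = 57.4 sin 51.9° = 45.17 m/s.
Vertical: 0 = 135 + 45.17 t − ½(9.8) t² ⇒ 4.900 t² − 45.17 t − 135 = 0.
t = [45.17 + √(2040 + 2646)] / 9.800 = 11.59 s.
Horizontal: R = v_x · t = 35.42 × 11.59 = 411 m.

411 m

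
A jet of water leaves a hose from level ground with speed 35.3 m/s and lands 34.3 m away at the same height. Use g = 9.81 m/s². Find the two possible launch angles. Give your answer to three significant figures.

Level-ground range: R = v₀² sin(2θ)/g ⇒ sin 2θ = R g / v₀² = 34.3×9.81/35.3² = 0.2700.
2θ = arcsin(0.2700) = 15.66° or 180° − 15.66° = 164.34°.
So θ = 7.83° or θ = 82.2°.

7.83° and 82.2°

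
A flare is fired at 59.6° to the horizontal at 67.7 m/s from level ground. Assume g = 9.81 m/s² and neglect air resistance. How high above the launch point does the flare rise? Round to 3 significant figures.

Vertical component of launch velocity: v_y = 67.7 sin 59.6° = 58.39 m/s.
At the highest point the vertical velocity is zero, so v_y² = 2 g h_max.
h_max = (58.39)² / (2 × 9.81) = 3409 / 19.62 = 174 m.

174 m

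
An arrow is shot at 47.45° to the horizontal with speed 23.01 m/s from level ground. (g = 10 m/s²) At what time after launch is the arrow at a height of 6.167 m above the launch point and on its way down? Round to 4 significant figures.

2.976 s

v_y0 = 23.01 sin 47.45° = 16.951 m/s.
Set y = v_y0 t − ½ g t² = 6.167: 5.000 t² − 16.951 t + 6.167 = 0.
t = [16.951 ± √(287.34 − 123.34)] / 10 = (16.951 ± 12.806) / 10, giving t = 0.4145 s or t = 2.976 s.
On the way down corresponds to the larger root: t = 2.976 s.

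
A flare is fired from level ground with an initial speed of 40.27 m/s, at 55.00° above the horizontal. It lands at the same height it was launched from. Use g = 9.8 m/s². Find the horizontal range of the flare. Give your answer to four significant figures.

155.5 m

For level ground, R = v₀² sin(2θ) / g.
sin(2 × 55.00°) = sin 110.00° = 0.9397.
R = (40.27)² × 0.9397 / 9.8 = 155.5 m.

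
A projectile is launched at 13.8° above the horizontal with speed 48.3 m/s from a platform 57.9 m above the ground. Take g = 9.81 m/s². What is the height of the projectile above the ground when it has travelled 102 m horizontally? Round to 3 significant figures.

v_x = 48.3 cos 13.8° = 46.91 m/s, v_y0 = 48.3 sin 13.8° = 11.52 m/s.
Time to reach x = 102 m: t = x / v_x = 102 / 46.91 = 2.174 s.
y = 57.9 + v_y0 t − ½ g t² = 57.9 + 11.52×2.174 − 4.905×2.174² = 59.8 m.

59.8 m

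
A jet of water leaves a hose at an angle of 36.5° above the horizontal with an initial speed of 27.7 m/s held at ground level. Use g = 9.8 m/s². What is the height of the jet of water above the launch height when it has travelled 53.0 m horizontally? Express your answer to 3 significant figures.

v_x = 27.7 cos 36.5° = 22.27 m/s, v_y0 = 27.7 sin 36.5° = 16.48 m/s.
Time to reach x = 53.0 m: t = x / v_x = 53.0 / 22.27 = 2.380 s.
y = v_y0 t − ½ g t² = 16.48×2.380 − 4.900×2.380² = 11.5 m.

11.5 m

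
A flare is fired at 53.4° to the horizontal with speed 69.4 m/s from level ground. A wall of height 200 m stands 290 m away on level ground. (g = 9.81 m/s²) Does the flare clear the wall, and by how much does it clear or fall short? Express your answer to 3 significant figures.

No — it falls 50.4 m short of clearing the wall.

v_x = 69.4 cos 53.4° = 41.38 m/s; v_y0 = 69.4 sin 53.4° = 55.72 m/s.
Time to reach the wall: t = 290 / 41.38 = 7.008 s.
Height at that point: y = 55.72×7.008 − 4.905×7.008² = 149.6 m.
That is 200 − 149.6 = 50.4 m below the top of the wall, so the flare does not clear it.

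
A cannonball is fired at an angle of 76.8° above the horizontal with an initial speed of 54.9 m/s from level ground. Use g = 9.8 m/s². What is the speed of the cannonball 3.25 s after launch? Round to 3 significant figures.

v_x = 54.9 cos 76.8° = 12.54 m/s (constant).
v_y(t) = 54.9 sin 76.8° − g t = 53.45 − 9.8 × 3.25 = 21.60 m/s.
Speed = √(v_x² + v_y²) = √(157.3 + 466.6) = 25.0 m/s.

25.0 m/s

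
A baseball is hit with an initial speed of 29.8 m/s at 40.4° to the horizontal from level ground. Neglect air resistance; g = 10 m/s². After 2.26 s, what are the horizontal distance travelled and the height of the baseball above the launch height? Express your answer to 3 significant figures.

v_x = 29.8 cos 40.4° = 22.69 m/s; v_y0 = 29.8 sin 40.4° = 19.31 m/s.
x = v_x t = 22.69 × 2.26 = 51.3 m.
y = v_y0 t − ½ g t² = 19.31×2.26 − 5.000×2.26² = 18.1 m.

x = 51.3 m, y = 18.1 m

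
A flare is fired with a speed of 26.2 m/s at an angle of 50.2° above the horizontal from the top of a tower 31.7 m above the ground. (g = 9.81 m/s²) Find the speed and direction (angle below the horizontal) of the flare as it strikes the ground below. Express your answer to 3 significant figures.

36.2 m/s at 62.4° below the horizontal

v_x = 26.2 cos 50.2° = 16.77 m/s (constant).
|v_y| at impact = √((20.13)² + 2×9.81×31.7) = 32.05 m/s.
Speed = √(16.77² + 32.05²) = 36.2 m/s; angle = arctan(32.05/16.77) = 62.4° below horizontal.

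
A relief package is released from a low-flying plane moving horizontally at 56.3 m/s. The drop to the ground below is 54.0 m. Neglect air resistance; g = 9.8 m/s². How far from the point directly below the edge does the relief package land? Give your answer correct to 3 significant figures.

187 m

Initial vertical velocity is zero, so the fall time comes from h = ½ g t²: t = √(2 × 54.0 / 9.8) = 3.320 s.
Horizontal motion is uniform at 56.3 m/s, so x = 56.3 × 3.320 = 187 m.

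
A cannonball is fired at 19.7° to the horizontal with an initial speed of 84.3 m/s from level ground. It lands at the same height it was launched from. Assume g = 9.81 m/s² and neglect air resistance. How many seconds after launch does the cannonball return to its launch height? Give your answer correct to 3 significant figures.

Vertical component: v_y = 84.3 sin 19.7° = 28.42 m/s.
For a projectile landing at launch height, time of flight is t = 2 v_y / g = 2 × 28.42 / 9.81 = 5.79 s.

5.79 s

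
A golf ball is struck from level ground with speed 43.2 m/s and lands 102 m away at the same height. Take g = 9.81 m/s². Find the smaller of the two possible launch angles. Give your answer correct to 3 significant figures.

16.2°

Level-ground range: R = v₀² sin(2θ)/g ⇒ sin 2θ = R g / v₀² = 102×9.81/43.2² = 0.5362.
2θ = arcsin(0.5362) = 32.43° or 180° − 32.43° = 147.57°.
So θ = 16.2° or θ = 73.8°.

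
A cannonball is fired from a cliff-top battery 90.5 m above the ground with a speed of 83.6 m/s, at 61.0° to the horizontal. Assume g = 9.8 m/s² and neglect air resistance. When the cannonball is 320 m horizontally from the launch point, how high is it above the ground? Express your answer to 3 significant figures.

362 m

v_x = 83.6 cos 61.0° = 40.53 m/s, v_y0 = 83.6 sin 61.0° = 73.12 m/s.
Time to reach x = 320 m: t = x / v_x = 320 / 40.53 = 7.895 s.
y = 90.5 + v_y0 t − ½ g t² = 90.5 + 73.12×7.895 − 4.900×7.895² = 362 m.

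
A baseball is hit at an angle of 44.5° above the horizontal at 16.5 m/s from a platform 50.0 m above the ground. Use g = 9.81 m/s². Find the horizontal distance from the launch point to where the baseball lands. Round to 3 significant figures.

53.9 m

Components: v_x = 16.5 cos 44.5° = 11.77 m/s, v_y = 16.5 sin 44.5° = 11.57 m/s.
Vertical: 0 = 50.0 + 11.57 t − ½(9.81) t² ⇒ 4.905 t² − 11.57 t − 50.0 = 0.
t = [11.57 + √(133.9 + 981.0)] / 9.810 = 4.583 s.
Horizontal: R = v_x · t = 11.77 × 4.583 = 53.9 m.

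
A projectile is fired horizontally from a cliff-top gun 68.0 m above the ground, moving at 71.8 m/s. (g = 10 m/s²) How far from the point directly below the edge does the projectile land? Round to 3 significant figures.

Initial vertical velocity is zero, so the fall time comes from h = ½ g t²: t = √(2 × 68.0 / 10) = 3.688 s.
Horizontal motion is uniform at 71.8 m/s, so x = 71.8 × 3.688 = 265 m.

265 m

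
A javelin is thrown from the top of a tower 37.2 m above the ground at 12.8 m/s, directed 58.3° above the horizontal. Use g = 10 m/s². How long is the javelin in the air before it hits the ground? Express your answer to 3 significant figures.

Vertical component: v_y = 12.8 sin 58.3° = 10.89 m/s.
Taking up as positive with launch at y = 37.2 m, landing at y = 0: 0 = 37.2 + 10.89 t − ½(10) t².
Solving 5.000 t² − 10.89 t − 37.2 = 0 gives t = [10.89 + √(10.89² + 4·5.000·37.2)] / 10.00 = 4.03 s.

4.03 s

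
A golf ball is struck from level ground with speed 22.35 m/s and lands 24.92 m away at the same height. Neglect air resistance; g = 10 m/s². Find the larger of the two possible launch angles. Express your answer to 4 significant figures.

75.04°

Level-ground range: R = v₀² sin(2θ)/g ⇒ sin 2θ = R g / v₀² = 24.92×10/22.35² = 0.4989.
2θ = arcsin(0.4989) = 29.927° or 180° − 29.927° = 150.073°.
So θ = 14.96° or θ = 75.04°.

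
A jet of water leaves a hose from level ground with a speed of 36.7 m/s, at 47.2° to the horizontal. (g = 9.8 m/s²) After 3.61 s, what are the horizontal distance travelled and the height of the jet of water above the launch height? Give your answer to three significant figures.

v_x = 36.7 cos 47.2° = 24.94 m/s; v_y0 = 36.7 sin 47.2° = 26.93 m/s.
x = v_x t = 24.94 × 3.61 = 90.0 m.
y = v_y0 t − ½ g t² = 26.93×3.61 − 4.900×3.61² = 33.4 m.

x = 90.0 m, y = 33.4 m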